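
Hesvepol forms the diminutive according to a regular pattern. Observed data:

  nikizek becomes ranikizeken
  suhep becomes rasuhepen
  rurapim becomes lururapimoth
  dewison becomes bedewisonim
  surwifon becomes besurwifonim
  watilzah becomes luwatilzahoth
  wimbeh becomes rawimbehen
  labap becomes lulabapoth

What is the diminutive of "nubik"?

lunubikoth

wimbeh and watilzah both end in -h yet inflect differently (rawimbehen, luwatilzahoth), so the final letter is not what conditions the rule; the last vowel is.
"nubik" has last vowel 'i'. The one such stem in the data (rurapim → lururapimoth) adds lu- … -oth around the stem, so the same rule applies.
The other patterns: stems whose last vowel is 'o' add be- … -im around the stem; stems whose last vowel is 'e' add ra- … -en around the stem.
So nubik → lunubikoth.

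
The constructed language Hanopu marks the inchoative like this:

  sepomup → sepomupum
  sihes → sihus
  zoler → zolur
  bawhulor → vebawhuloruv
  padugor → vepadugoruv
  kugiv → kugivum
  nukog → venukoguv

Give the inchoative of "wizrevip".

"wizrevip" has last vowel 'i'. The one such stem in the data (kugiv → kugivum) adds -um, so the same rule applies.
The other patterns: stems whose last vowel is 'e' change the last vowel to 'u'; stems whose last vowel is 'o' add ve- … -uv around the stem.
So wizrevip → wizrevipum.

wizrevipum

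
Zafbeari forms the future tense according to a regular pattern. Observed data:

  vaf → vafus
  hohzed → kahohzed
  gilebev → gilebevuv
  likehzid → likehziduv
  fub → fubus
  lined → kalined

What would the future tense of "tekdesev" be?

tekdesevuv

"tekdesev" has 3 vowels. The stems with 3 vowels (gilebev → gilebevuv, likehzid → likehziduv) add -uv.
So tekdesev → tekdesevuv.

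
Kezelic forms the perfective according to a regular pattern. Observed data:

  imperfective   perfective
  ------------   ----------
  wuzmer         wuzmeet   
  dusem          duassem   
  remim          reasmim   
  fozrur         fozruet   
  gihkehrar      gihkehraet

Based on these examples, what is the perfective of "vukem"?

"vukem" ends in -m. The stems ending in -m (remim → reasmim, dusem → duassem) insert -as- after the first vowel.
The other pattern: stems ending in -r drop the final letter and add -et.
So vukem → vuaskem.

vuaskem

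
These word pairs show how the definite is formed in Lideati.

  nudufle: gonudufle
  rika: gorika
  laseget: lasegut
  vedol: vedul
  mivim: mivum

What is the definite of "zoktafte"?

"zoktafte" ends in a vowel. The stems ending in a vowel (nudufle → gonudufle, rika → gorika) add the prefix go-.
So zoktafte → gozoktafte.

gozoktafte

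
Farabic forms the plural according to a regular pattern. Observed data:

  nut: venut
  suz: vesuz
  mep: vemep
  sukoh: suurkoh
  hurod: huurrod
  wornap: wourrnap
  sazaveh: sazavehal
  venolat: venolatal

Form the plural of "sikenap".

mep and wornap both end in -p yet inflect differently (vemep, wourrnap), so the final letter is not what conditions the rule; the number of vowels is.
"sikenap" has 3 vowels. The stems with 3 vowels (sazaveh → sazavehal, venolat → venolatal) add -al.
So sikenap → sikenapal.

sikenapal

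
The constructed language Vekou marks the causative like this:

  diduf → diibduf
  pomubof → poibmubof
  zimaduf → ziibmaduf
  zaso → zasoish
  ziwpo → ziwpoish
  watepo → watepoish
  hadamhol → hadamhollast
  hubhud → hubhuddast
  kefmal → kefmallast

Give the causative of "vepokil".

vepokillast

pomubof and zaso both have last vowel 'o' yet inflect differently (poibmubof, zasoish), so the last vowel is not what conditions the rule; the final letter is.
"vepokil" ends in -l. The stems ending in -l (hadamhol → hadamhollast, kefmal → kefmallast) double the final consonant and add -ast.
So vepokil → vepokillast.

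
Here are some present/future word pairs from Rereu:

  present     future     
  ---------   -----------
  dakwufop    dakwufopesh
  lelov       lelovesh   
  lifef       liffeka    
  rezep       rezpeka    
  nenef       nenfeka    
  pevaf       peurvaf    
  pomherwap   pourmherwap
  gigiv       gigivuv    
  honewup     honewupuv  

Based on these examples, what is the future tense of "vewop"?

"vewop" has last vowel 'o'. The stems whose last vowel is 'o' (dakwufop → dakwufopesh, lelov → lelovesh) add -esh.
The other patterns: stems whose last vowel is 'e' delete the last vowel and add -eka; stems whose last vowel is 'a' insert -ur- after the first vowel; stems whose last vowel is 'i' or 'u' add -uv.
So vewop → vewopesh.

vewopesh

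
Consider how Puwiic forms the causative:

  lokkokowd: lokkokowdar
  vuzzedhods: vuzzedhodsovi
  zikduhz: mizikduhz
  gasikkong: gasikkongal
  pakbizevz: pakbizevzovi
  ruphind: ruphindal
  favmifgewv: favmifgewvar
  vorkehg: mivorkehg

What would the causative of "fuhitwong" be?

"fuhitwong" has second-to-last letter 'n'. The stems whose second-to-last letter is 'n' (ruphind → ruphindal, gasikkong → gasikkongal) add -al.
The other patterns: stems whose second-to-last letter is 'h' add the prefix mi-; stems whose second-to-last letter is 'w' add -ar; stems whose second-to-last letter is 'd' or 'v' add -ovi.
So fuhitwong → fuhitwongal.

fuhitwongal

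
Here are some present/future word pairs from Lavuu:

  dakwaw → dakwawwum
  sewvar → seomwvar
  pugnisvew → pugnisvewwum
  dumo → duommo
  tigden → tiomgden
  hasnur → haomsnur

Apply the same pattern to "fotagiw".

dakwaw and sewvar both have last vowel 'a' yet inflect differently (dakwawwum, seomwvar), so the last vowel is not what conditions the rule; the final letter is.
"fotagiw" ends in -w. The stems ending in -w (dakwaw → dakwawwum, pugnisvew → pugnisvewwum) double the final consonant and add -um.
The other pattern: stems ending in -n, -o or -r insert -om- after the first vowel.
So fotagiw → fotagiwwum.

fotagiwwum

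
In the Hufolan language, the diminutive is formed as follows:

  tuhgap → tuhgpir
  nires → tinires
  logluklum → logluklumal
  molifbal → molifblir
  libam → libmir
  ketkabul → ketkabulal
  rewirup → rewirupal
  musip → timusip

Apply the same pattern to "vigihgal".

vigihglir

molifbal and ketkabul both end in -l yet inflect differently (molifblir, ketkabulal), so the final letter is not what conditions the rule; the last vowel is.
"vigihgal" has last vowel 'a'. The stems whose last vowel is 'a' (libam → libmir, tuhgap → tuhgpir, molifbal → molifblir) delete the last vowel and add -ir.
The other patterns: stems whose last vowel is 'u' add -al; stems whose last vowel is 'e' or 'i' add the prefix ti-.
So vigihgal → vigihglir.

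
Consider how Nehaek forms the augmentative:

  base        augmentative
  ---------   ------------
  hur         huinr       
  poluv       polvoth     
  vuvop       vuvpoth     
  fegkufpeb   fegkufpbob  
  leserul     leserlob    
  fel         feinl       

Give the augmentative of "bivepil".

fel and leserul both end in -l yet inflect differently (feinl, leserlob), so the final letter is not what conditions the rule; the number of vowels is.
"bivepil" has 3 vowels. The stems with 3 vowels (fegkufpeb → fegkufpbob, leserul → leserlob) delete the last vowel and add -ob.
So bivepil → biveplob.

biveplob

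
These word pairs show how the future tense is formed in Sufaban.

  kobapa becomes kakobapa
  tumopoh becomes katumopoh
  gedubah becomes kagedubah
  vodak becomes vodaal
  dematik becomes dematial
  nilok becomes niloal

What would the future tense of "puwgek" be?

nilok and tumopoh both have last vowel 'o' yet inflect differently (niloal, katumopoh), so the last vowel is not what conditions the rule; the final letter is.
"puwgek" ends in -k. The stems ending in -k (dematik → dematial, nilok → niloal, vodak → vodaal) drop the final letter and add -al.
So puwgek → puwgeal.

puwgeal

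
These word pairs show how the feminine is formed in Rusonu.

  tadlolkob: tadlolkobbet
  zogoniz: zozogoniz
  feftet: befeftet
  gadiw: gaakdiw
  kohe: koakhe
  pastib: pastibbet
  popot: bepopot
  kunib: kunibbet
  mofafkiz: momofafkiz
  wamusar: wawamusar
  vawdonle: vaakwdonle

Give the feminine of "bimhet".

popot and tadlolkob both have last vowel 'o' yet inflect differently (bepopot, tadlolkobbet), so the last vowel is not what conditions the rule; the final letter is.
"bimhet" ends in -t. The stems ending in -t (feftet → befeftet, popot → bepopot) add the prefix be-.
The other patterns: stems ending in -b double the final consonant and add -et; stems ending in -e or -w insert -ak- after the first vowel; stems ending in -r or -z repeat the first consonant+vowel as a prefix.
So bimhet → bebimhet.

bebimhet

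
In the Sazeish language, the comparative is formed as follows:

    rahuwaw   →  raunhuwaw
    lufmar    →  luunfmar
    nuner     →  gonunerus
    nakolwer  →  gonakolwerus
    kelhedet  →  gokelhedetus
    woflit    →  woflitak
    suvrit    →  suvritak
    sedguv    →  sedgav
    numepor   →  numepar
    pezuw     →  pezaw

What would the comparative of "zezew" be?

lufmar and nuner both end in -r yet inflect differently (luunfmar, gonunerus), so the final letter is not what conditions the rule; the last vowel is.
"zezew" has last vowel 'e'. The stems whose last vowel is 'e' (nuner → gonunerus, nakolwer → gonakolwerus, kelhedet → gokelhedetus) add go- … -us around the stem.
The other patterns: stems whose last vowel is 'a' insert -un- after the first vowel; stems whose last vowel is 'i' add -ak; stems whose last vowel is 'o' or 'u' change the last vowel to 'a'.
So zezew → gozezewus.

gozezewus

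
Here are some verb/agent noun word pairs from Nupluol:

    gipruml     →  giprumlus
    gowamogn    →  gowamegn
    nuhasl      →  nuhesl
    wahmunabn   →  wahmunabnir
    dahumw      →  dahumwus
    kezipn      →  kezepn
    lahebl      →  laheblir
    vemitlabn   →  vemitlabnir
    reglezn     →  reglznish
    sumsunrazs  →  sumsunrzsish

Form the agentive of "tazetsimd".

"tazetsimd" has second-to-last letter 'm'. The stems whose second-to-last letter is 'm' (dahumw → dahumwus, gipruml → giprumlus) add -us.
So tazetsimd → tazetsimdus.

tazetsimdus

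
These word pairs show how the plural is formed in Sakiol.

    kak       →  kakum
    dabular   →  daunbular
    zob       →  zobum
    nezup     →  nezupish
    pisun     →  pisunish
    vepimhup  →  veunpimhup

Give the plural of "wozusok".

nezup and vepimhup both end in -p yet inflect differently (nezupish, veunpimhup), so the final letter is not what conditions the rule; the number of vowels is.
"wozusok" has 3 vowels. The stems with 3 vowels (dabular → daunbular, vepimhup → veunpimhup) insert -un- after the first vowel.
The other patterns: stems with 1 vowel add -um; stems with 2 vowels add -ish.
So wozusok → wounzusok.

wounzusok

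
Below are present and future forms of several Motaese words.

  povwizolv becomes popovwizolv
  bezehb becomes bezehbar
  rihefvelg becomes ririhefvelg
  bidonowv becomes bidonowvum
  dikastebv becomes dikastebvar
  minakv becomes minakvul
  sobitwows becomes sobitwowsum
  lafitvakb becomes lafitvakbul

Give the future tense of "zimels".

zizimels

bidonowv and povwizolv both end in -v yet inflect differently (bidonowvum, popovwizolv), so the final letter is not what conditions the rule; the second-to-last letter is.
"zimels" has second-to-last letter 'l'. The stems whose second-to-last letter is 'l' (rihefvelg → ririhefvelg, povwizolv → popovwizolv) repeat the first consonant+vowel as a prefix.
The other patterns: stems whose second-to-last letter is 'w' add -um; stems whose second-to-last letter is 'k' add -ul; stems whose second-to-last letter is 'b' or 'h' add -ar.
So zimels → zizimels.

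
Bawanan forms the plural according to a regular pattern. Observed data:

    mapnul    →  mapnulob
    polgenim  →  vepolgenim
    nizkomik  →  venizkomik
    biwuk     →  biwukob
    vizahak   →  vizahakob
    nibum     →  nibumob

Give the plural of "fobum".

fobumob

nizkomik and biwuk both end in -k yet inflect differently (venizkomik, biwukob), so the final letter is not what conditions the rule; the last vowel is.
"fobum" has last vowel 'u'. The stems whose last vowel is 'u' (biwuk → biwukob, mapnul → mapnulob, nibum → nibumob) add -ob.
The other pattern: stems whose last vowel is 'i' add the prefix ve-.
So fobum → fobumob.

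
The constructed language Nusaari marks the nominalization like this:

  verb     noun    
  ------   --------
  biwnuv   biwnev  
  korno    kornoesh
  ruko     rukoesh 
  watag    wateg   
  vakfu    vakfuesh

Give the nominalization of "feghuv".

feghev

biwnuv and vakfu both have last vowel 'u' yet inflect differently (biwnev, vakfuesh), so the last vowel is not what conditions the rule; whether the stem ends in a vowel or a consonant is.
"feghuv" ends in a consonant. The stems ending in a consonant (biwnuv → biwnev, watag → wateg) change the last vowel to 'e'.
So feghuv → feghev.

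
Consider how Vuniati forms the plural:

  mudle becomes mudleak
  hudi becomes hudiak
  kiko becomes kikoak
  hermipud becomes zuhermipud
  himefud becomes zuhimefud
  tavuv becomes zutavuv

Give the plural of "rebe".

rebeak

hudi and hermipud both begin with h- yet inflect differently (hudiak, zuhermipud), so the first letter is not what conditions the rule; whether the stem ends in a vowel or a consonant is.
"rebe" ends in a vowel. The stems ending in a vowel (mudle → mudleak, hudi → hudiak, kiko → kikoak) add -ak.
So rebe → rebeak.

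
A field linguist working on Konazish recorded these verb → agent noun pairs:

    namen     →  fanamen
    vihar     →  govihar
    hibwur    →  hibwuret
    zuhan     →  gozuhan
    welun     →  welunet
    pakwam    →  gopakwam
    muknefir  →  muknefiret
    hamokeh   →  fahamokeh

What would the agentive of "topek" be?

fatopek

namen and zuhan both end in -n yet inflect differently (fanamen, gozuhan), so the final letter is not what conditions the rule; the last vowel is.
"topek" has last vowel 'e'. The stems whose last vowel is 'e' (hamokeh → fahamokeh, namen → fanamen) add the prefix fa-.
So topek → fatopek.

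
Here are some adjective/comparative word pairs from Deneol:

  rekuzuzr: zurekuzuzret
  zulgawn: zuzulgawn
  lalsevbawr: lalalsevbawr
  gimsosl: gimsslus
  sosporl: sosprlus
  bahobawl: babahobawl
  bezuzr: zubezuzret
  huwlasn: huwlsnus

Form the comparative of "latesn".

huwlasn and zulgawn both end in -n yet inflect differently (huwlsnus, zuzulgawn), so the final letter is not what conditions the rule; the second-to-last letter is.
"latesn" has second-to-last letter 's'. The stems whose second-to-last letter is 's' (huwlasn → huwlsnus, gimsosl → gimsslus) delete the last vowel and add -us.
So latesn → latsnus.

latsnus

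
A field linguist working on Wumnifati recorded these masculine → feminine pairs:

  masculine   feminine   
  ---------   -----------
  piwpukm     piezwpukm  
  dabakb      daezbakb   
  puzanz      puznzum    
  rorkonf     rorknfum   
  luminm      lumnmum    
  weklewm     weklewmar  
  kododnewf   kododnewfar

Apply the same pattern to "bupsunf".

bupsnfum

"bupsunf" has second-to-last letter 'n'. The stems whose second-to-last letter is 'n' (puzanz → puznzum, rorkonf → rorknfum, luminm → lumnmum) delete the last vowel and add -um.
The other patterns: stems whose second-to-last letter is 'k' insert -ez- after the first vowel; stems whose second-to-last letter is 'w' add -ar.
So bupsunf → bupsnfum.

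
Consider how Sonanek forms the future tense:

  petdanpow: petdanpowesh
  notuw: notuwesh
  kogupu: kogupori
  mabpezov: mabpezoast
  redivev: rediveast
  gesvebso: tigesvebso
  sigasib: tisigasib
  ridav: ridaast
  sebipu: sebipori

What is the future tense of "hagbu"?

notuw and sebipu both have last vowel 'u' yet inflect differently (notuwesh, sebipori), so the last vowel is not what conditions the rule; the final letter is.
"hagbu" ends in -u. The stems ending in -u (sebipu → sebipori, kogupu → kogupori) drop the final letter and add -ori.
The other patterns: stems ending in -w add -esh; stems ending in -v drop the final letter and add -ast; stems ending in -b or -o add the prefix ti-.
So hagbu → hagbori.

hagbori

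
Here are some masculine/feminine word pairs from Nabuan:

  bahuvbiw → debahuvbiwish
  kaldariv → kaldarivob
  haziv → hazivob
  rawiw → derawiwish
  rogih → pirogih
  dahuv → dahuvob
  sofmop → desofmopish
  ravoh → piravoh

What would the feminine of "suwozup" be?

desuwozupish

rogih and kaldariv both have last vowel 'i' yet inflect differently (pirogih, kaldarivob), so the last vowel is not what conditions the rule; the final letter is.
"suwozup" ends in -p. The one such stem in the data (sofmop → desofmopish) adds de- … -ish around the stem, so the same rule applies.
The other patterns: stems ending in -h add the prefix pi-; stems ending in -v add -ob.
So suwozup → desuwozupish.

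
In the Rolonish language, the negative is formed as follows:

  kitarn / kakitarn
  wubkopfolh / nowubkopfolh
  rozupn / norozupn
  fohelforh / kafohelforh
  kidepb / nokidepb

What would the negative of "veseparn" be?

kaveseparn

"veseparn" has second-to-last letter 'r'. The stems whose second-to-last letter is 'r' (kitarn → kakitarn, fohelforh → kafohelforh) add the prefix ka-.
So veseparn → kaveseparn.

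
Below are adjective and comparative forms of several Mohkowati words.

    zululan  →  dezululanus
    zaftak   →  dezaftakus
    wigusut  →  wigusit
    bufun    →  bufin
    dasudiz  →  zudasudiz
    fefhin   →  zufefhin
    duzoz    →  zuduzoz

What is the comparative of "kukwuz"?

kukwiz

zululan and bufun both end in -n yet inflect differently (dezululanus, bufin), so the final letter is not what conditions the rule; the last vowel is.
"kukwuz" has last vowel 'u'. The stems whose last vowel is 'u' (wigusut → wigusit, bufun → bufin) change the last vowel to 'i'.
The other patterns: stems whose last vowel is 'a' add de- … -us around the stem; stems whose last vowel is 'i' or 'o' add the prefix zu-.
So kukwuz → kukwiz.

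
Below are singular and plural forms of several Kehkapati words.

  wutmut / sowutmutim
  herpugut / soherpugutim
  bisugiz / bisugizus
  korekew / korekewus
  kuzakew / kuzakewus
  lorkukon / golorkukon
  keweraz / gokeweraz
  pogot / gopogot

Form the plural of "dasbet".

dasbetus

"dasbet" has last vowel 'e'. The stems whose last vowel is 'e' (korekew → korekewus, kuzakew → kuzakewus) add -us.
So dasbet → dasbetus.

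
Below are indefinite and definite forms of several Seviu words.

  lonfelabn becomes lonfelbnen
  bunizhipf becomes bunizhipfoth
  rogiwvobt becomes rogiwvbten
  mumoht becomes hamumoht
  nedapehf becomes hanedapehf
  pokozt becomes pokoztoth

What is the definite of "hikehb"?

hahikehb

rogiwvobt and pokozt both end in -t yet inflect differently (rogiwvbten, pokoztoth), so the final letter is not what conditions the rule; the second-to-last letter is.
"hikehb" has second-to-last letter 'h'. The stems whose second-to-last letter is 'h' (nedapehf → hanedapehf, mumoht → hamumoht) add the prefix ha-.
The other patterns: stems whose second-to-last letter is 'b' delete the last vowel and add -en; stems whose second-to-last letter is 'p' or 'z' add -oth.
So hikehb → hahikehb.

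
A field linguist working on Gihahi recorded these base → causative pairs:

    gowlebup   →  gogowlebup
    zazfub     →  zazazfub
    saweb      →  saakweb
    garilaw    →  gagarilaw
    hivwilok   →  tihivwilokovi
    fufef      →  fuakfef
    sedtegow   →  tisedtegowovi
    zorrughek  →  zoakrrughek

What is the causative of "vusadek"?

vuaksadek

"vusadek" has last vowel 'e'. The stems whose last vowel is 'e' (zorrughek → zoakrrughek, fufef → fuakfef, saweb → saakweb) insert -ak- after the first vowel.
The other patterns: stems whose last vowel is 'o' add ti- … -ovi around the stem; stems whose last vowel is 'a' or 'u' repeat the first consonant+vowel as a prefix.
So vusadek → vuaksadek.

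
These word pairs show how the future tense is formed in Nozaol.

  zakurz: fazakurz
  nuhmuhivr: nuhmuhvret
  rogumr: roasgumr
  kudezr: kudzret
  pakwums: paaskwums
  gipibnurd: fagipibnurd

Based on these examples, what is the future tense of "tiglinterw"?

rogumr and nuhmuhivr both end in -r yet inflect differently (roasgumr, nuhmuhvret), so the final letter is not what conditions the rule; the second-to-last letter is.
"tiglinterw" has second-to-last letter 'r'. The stems whose second-to-last letter is 'r' (gipibnurd → fagipibnurd, zakurz → fazakurz) add the prefix fa-.
The other patterns: stems whose second-to-last letter is 'm' insert -as- after the first vowel; stems whose second-to-last letter is 'v' or 'z' delete the last vowel and add -et.
So tiglinterw → fatiglinterw.

fatiglinterw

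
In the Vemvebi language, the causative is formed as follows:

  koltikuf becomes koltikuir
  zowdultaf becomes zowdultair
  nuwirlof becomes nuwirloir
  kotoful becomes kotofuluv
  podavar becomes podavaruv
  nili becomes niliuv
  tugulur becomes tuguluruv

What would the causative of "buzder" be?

buzderuv

koltikuf and kotoful both have last vowel 'u' yet inflect differently (koltikuir, kotofuluv), so the last vowel is not what conditions the rule; the final letter is.
"buzder" ends in -r. The stems ending in -r (podavar → podavaruv, tugulur → tuguluruv) add -uv.
So buzder → buzderuv.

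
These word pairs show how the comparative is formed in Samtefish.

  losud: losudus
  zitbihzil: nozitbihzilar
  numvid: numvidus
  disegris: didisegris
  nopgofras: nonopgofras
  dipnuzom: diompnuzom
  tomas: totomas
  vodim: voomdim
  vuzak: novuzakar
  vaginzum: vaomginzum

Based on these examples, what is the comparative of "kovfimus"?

kokovfimus

disegris and vodim both have last vowel 'i' yet inflect differently (didisegris, voomdim), so the last vowel is not what conditions the rule; the final letter is.
"kovfimus" ends in -s. The stems ending in -s (nopgofras → nonopgofras, disegris → didisegris, tomas → totomas) repeat the first consonant+vowel as a prefix.
So kovfimus → kokovfimus.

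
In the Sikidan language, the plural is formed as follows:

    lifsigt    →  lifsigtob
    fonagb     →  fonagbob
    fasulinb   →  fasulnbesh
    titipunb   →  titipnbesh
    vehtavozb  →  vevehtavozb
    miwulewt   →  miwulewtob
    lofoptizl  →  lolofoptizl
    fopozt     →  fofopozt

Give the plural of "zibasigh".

vehtavozb and fasulinb both end in -b yet inflect differently (vevehtavozb, fasulnbesh), so the final letter is not what conditions the rule; the second-to-last letter is.
"zibasigh" has second-to-last letter 'g'. The stems whose second-to-last letter is 'g' (lifsigt → lifsigtob, fonagb → fonagbob) add -ob.
The other patterns: stems whose second-to-last letter is 'z' repeat the first consonant+vowel as a prefix; stems whose second-to-last letter is 'n' delete the last vowel and add -esh.
So zibasigh → zibasighob.

zibasighob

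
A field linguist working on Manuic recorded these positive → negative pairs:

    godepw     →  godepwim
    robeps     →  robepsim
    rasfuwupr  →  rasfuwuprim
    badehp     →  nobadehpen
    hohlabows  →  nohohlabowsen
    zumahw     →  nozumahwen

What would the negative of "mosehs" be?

nomosehsen

robeps and hohlabows both end in -s yet inflect differently (robepsim, nohohlabowsen), so the final letter is not what conditions the rule; the second-to-last letter is.
"mosehs" has second-to-last letter 'h'. The stems whose second-to-last letter is 'h' (badehp → nobadehpen, zumahw → nozumahwen) add no- … -en around the stem.
So mosehs → nomosehsen.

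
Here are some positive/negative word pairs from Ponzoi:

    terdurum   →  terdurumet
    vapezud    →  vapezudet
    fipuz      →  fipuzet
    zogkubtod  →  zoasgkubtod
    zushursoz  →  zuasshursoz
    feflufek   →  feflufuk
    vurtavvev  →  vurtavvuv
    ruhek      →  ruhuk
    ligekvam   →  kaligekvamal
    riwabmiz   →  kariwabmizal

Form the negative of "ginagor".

giasnagor

vapezud and zogkubtod both end in -d yet inflect differently (vapezudet, zoasgkubtod), so the final letter is not what conditions the rule; the last vowel is.
"ginagor" has last vowel 'o'. The stems whose last vowel is 'o' (zogkubtod → zoasgkubtod, zushursoz → zuasshursoz) insert -as- after the first vowel.
The other patterns: stems whose last vowel is 'u' add -et; stems whose last vowel is 'e' change the last vowel to 'u'; stems whose last vowel is 'a' or 'i' add ka- … -al around the stem.
So ginagor → giasnagor.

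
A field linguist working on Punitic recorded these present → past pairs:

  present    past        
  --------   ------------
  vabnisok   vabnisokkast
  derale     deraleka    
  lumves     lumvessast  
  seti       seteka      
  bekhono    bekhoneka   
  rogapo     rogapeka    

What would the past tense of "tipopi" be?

bekhono and vabnisok both have last vowel 'o' yet inflect differently (bekhoneka, vabnisokkast), so the last vowel is not what conditions the rule; whether the stem ends in a vowel or a consonant is.
"tipopi" ends in a vowel. The stems ending in a vowel (bekhono → bekhoneka, rogapo → rogapeka, seti → seteka) drop the final letter and add -eka.
The other pattern: stems ending in a consonant double the final consonant and add -ast.
So tipopi → tipopeka.

tipopeka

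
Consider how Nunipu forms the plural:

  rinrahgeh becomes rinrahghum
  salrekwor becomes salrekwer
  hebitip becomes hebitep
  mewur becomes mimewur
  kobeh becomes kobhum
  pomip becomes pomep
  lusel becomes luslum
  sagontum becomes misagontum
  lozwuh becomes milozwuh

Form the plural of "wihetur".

rinrahgeh and lozwuh both end in -h yet inflect differently (rinrahghum, milozwuh), so the final letter is not what conditions the rule; the last vowel is.
"wihetur" has last vowel 'u'. The stems whose last vowel is 'u' (lozwuh → milozwuh, mewur → mimewur, sagontum → misagontum) add the prefix mi-.
The other patterns: stems whose last vowel is 'e' delete the last vowel and add -um; stems whose last vowel is 'i' or 'o' change the last vowel to 'e'.
So wihetur → miwihetur.

miwihetur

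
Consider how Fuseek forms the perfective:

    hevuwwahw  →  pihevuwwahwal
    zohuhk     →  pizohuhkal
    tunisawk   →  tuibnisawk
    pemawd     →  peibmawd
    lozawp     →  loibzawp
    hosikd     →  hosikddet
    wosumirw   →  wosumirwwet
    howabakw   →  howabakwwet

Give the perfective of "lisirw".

zohuhk and tunisawk both end in -k yet inflect differently (pizohuhkal, tuibnisawk), so the final letter is not what conditions the rule; the second-to-last letter is.
"lisirw" has second-to-last letter 'r'. The one such stem in the data (wosumirw → wosumirwwet) doubles the final consonant and adds -et (as do hosikd, howabakw), so the same rule applies.
The other patterns: stems whose second-to-last letter is 'h' add pi- … -al around the stem; stems whose second-to-last letter is 'w' insert -ib- after the first vowel.
So lisirw → lisirwwet.

lisirwwet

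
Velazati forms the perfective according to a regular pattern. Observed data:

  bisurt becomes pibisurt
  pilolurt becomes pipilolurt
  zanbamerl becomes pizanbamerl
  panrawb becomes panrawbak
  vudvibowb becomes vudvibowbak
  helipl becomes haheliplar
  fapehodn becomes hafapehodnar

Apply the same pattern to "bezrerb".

pibezrerb

zanbamerl and helipl both end in -l yet inflect differently (pizanbamerl, haheliplar), so the final letter is not what conditions the rule; the second-to-last letter is.
"bezrerb" has second-to-last letter 'r'. The stems whose second-to-last letter is 'r' (bisurt → pibisurt, pilolurt → pipilolurt, zanbamerl → pizanbamerl) add the prefix pi-.
The other patterns: stems whose second-to-last letter is 'w' add -ak; stems whose second-to-last letter is 'd' or 'p' add ha- … -ar around the stem.
So bezrerb → pibezrerb.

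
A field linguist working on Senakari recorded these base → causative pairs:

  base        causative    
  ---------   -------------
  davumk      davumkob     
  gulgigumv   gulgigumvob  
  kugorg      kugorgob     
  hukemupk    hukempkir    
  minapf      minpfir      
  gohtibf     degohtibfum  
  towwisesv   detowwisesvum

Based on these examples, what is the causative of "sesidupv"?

sesidpvir

"sesidupv" has second-to-last letter 'p'. The stems whose second-to-last letter is 'p' (hukemupk → hukempkir, minapf → minpfir) delete the last vowel and add -ir.
The other patterns: stems whose second-to-last letter is 'm' or 'r' add -ob; stems whose second-to-last letter is 'b' or 's' add de- … -um around the stem.
So sesidupv → sesidpvir.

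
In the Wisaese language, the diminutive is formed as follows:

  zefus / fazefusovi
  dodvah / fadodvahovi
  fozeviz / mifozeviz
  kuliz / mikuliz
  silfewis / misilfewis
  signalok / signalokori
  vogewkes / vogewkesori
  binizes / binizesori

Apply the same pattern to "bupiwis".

zefus and silfewis both end in -s yet inflect differently (fazefusovi, misilfewis), so the final letter is not what conditions the rule; the last vowel is.
"bupiwis" has last vowel 'i'. The stems whose last vowel is 'i' (fozeviz → mifozeviz, kuliz → mikuliz, silfewis → misilfewis) add the prefix mi-.
So bupiwis → mibupiwis.

mibupiwis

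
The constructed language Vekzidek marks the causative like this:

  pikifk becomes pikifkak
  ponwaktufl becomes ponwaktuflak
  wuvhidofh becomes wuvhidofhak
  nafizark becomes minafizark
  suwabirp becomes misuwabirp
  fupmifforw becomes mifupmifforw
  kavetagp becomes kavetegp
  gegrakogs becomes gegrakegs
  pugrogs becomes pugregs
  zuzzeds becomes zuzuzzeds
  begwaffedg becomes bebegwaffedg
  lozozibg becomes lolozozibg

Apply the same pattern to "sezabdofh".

pikifk and nafizark both end in -k yet inflect differently (pikifkak, minafizark), so the final letter is not what conditions the rule; the second-to-last letter is.
"sezabdofh" has second-to-last letter 'f'. The stems whose second-to-last letter is 'f' (pikifk → pikifkak, ponwaktufl → ponwaktuflak, wuvhidofh → wuvhidofhak) add -ak.
So sezabdofh → sezabdofhak.

sezabdofhak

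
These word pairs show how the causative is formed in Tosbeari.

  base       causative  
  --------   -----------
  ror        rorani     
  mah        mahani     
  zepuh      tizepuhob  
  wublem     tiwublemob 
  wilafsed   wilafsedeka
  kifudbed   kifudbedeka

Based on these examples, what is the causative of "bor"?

mah and zepuh both end in -h yet inflect differently (mahani, tizepuhob), so the final letter is not what conditions the rule; the number of vowels is.
"bor" has 1 vowel. The stems with 1 vowel (ror → rorani, mah → mahani) add -ani.
The other patterns: stems with 2 vowels add ti- … -ob around the stem; stems with 3 vowels add -eka.
So bor → borani.

borani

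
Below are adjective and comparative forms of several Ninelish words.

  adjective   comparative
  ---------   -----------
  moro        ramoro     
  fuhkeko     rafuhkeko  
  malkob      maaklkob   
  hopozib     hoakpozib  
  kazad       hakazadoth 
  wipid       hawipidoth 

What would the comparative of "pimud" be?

moro and malkob both have last vowel 'o' yet inflect differently (ramoro, maaklkob), so the last vowel is not what conditions the rule; the final letter is.
"pimud" ends in -d. The stems ending in -d (kazad → hakazadoth, wipid → hawipidoth) add ha- … -oth around the stem.
The other patterns: stems ending in -o add the prefix ra-; stems ending in -b insert -ak- after the first vowel.
So pimud → hapimudoth.

hapimudoth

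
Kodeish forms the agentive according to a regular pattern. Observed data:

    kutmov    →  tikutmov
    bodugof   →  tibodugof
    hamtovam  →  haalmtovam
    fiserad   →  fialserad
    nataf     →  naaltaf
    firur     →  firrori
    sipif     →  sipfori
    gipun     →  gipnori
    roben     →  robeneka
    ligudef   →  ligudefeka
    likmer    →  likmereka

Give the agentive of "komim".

kommori

bodugof and nataf both end in -f yet inflect differently (tibodugof, naaltaf), so the final letter is not what conditions the rule; the last vowel is.
"komim" has last vowel 'i'. The one such stem in the data (sipif → sipfori) deletes the last vowel and adds -ori (as do firur, gipun), so the same rule applies.
The other patterns: stems whose last vowel is 'o' add the prefix ti-; stems whose last vowel is 'a' insert -al- after the first vowel; stems whose last vowel is 'e' add -eka.
So komim → kommori.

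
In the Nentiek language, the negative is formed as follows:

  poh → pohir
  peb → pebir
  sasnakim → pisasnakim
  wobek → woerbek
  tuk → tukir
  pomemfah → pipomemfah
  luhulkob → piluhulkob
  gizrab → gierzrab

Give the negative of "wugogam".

piwugogam

tuk and wobek both end in -k yet inflect differently (tukir, woerbek), so the final letter is not what conditions the rule; the number of vowels is.
"wugogam" has 3 vowels. The stems with 3 vowels (pomemfah → pipomemfah, luhulkob → piluhulkob, sasnakim → pisasnakim) add the prefix pi-.
So wugogam → piwugogam.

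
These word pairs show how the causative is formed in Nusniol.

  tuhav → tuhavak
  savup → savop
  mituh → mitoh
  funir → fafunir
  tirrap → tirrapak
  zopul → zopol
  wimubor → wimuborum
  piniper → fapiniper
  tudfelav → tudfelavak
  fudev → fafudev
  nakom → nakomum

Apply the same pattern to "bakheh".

fabakheh

savup and tirrap both end in -p yet inflect differently (savop, tirrapak), so the final letter is not what conditions the rule; the last vowel is.
"bakheh" has last vowel 'e'. The stems whose last vowel is 'e' (piniper → fapiniper, fudev → fafudev) add the prefix fa-.
The other patterns: stems whose last vowel is 'u' change the last vowel to 'o'; stems whose last vowel is 'o' add -um; stems whose last vowel is 'a' add -ak.
So bakheh → fabakheh.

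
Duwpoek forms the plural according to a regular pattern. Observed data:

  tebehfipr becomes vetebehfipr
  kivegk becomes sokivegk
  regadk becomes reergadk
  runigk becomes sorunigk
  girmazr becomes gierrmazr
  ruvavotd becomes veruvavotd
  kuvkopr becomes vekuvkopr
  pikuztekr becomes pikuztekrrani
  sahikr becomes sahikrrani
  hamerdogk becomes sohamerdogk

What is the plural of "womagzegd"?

pikuztekr and girmazr both end in -r yet inflect differently (pikuztekrrani, gierrmazr), so the final letter is not what conditions the rule; the second-to-last letter is.
"womagzegd" has second-to-last letter 'g'. The stems whose second-to-last letter is 'g' (kivegk → sokivegk, runigk → sorunigk, hamerdogk → sohamerdogk) add the prefix so-.
The other patterns: stems whose second-to-last letter is 'k' double the final consonant and add -ani; stems whose second-to-last letter is 'd' or 'z' insert -er- after the first vowel; stems whose second-to-last letter is 'p' or 't' add the prefix ve-.
So womagzegd → sowomagzegd.

sowomagzegd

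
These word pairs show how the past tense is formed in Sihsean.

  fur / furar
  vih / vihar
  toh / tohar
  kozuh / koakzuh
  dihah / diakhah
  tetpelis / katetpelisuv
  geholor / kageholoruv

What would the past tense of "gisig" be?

giaksig

vih and kozuh both end in -h yet inflect differently (vihar, koakzuh), so the final letter is not what conditions the rule; the number of vowels is.
"gisig" has 2 vowels. The stems with 2 vowels (kozuh → koakzuh, dihah → diakhah) insert -ak- after the first vowel.
So gisig → giaksig.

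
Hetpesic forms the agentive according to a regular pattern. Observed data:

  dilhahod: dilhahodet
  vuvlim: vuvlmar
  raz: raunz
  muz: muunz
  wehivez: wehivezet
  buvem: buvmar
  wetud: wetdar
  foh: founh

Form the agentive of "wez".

weunz

wetud and dilhahod both end in -d yet inflect differently (wetdar, dilhahodet), so the final letter is not what conditions the rule; the number of vowels is.
"wez" has 1 vowel. The stems with 1 vowel (raz → raunz, foh → founh, muz → muunz) insert -un- after the first vowel.
The other patterns: stems with 2 vowels delete the last vowel and add -ar; stems with 3 vowels add -et.
So wez → weunz.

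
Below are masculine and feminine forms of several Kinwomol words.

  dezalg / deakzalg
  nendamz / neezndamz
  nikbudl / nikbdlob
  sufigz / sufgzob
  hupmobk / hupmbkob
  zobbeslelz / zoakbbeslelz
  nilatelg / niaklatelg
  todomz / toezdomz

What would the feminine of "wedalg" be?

nendamz and zobbeslelz both end in -z yet inflect differently (neezndamz, zoakbbeslelz), so the final letter is not what conditions the rule; the second-to-last letter is.
"wedalg" has second-to-last letter 'l'. The stems whose second-to-last letter is 'l' (dezalg → deakzalg, zobbeslelz → zoakbbeslelz, nilatelg → niaklatelg) insert -ak- after the first vowel.
The other patterns: stems whose second-to-last letter is 'm' insert -ez- after the first vowel; stems whose second-to-last letter is 'b', 'd' or 'g' delete the last vowel and add -ob.
So wedalg → weakdalg.

weakdalg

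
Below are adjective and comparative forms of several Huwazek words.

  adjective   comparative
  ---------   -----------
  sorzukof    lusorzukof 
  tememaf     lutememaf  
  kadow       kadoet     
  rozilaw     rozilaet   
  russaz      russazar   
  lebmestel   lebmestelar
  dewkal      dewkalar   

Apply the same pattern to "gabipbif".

lugabipbif

sorzukof and kadow both have last vowel 'o' yet inflect differently (lusorzukof, kadoet), so the last vowel is not what conditions the rule; the final letter is.
"gabipbif" ends in -f. The stems ending in -f (sorzukof → lusorzukof, tememaf → lutememaf) add the prefix lu-.
So gabipbif → lugabipbif.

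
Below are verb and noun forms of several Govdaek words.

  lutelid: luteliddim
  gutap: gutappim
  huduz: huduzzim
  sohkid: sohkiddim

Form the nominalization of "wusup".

wusuppim

Every pair shown (lutelid → luteliddim, gutap → gutappim, huduz → huduzzim, …) follows the same rule: double the final consonant and add -im.
So wusup → wusuppim.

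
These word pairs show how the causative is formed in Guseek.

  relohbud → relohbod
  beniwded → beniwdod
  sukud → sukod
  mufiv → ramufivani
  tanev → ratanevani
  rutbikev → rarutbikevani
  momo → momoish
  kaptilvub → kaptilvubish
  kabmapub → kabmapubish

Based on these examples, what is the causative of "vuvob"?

vuvobish

beniwded and tanev both have last vowel 'e' yet inflect differently (beniwdod, ratanevani), so the last vowel is not what conditions the rule; the final letter is.
"vuvob" ends in -b. The stems ending in -b (kaptilvub → kaptilvubish, kabmapub → kabmapubish) add -ish.
The other patterns: stems ending in -d change the last vowel to 'o'; stems ending in -v add ra- … -ani around the stem.
So vuvob → vuvobish.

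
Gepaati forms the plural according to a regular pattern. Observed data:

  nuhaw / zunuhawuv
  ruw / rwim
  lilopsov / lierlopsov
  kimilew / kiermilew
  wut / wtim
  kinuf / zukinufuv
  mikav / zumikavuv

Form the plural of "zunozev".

ruw and nuhaw both end in -w yet inflect differently (rwim, zunuhawuv), so the final letter is not what conditions the rule; the number of vowels is.
"zunozev" has 3 vowels. The stems with 3 vowels (kimilew → kiermilew, lilopsov → lierlopsov) insert -er- after the first vowel.
So zunozev → zuernozev.

zuernozev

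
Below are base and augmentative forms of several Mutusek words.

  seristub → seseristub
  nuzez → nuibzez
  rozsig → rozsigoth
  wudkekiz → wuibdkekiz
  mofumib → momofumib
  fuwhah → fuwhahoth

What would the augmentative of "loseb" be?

loloseb

"loseb" ends in -b. The stems ending in -b (seristub → seseristub, mofumib → momofumib) repeat the first consonant+vowel as a prefix.
So loseb → loloseb.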